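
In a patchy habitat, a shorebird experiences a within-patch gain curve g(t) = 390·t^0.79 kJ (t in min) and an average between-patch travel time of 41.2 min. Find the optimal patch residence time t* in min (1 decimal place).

155.0 min

By the marginal value theorem, leave when the instantaneous gain rate g'(t) equals the habitat-wide average g(t)/(T + t).
g'(t) = 0.79·390·t^-0.21. Setting 0.79·390·t^-0.21 = 390·t^0.79/(41.2+t) gives 0.79(41.2+t) = t, so 0.21·t = 0.79×41.2.
t* = 0.79×41.2/0.21 = 155 min.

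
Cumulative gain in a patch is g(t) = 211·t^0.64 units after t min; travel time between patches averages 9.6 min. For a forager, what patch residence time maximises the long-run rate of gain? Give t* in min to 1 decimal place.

17.1 min

Maximise g(t)/(T+t): set derivative to zero → g'(t)(T+t) = g(t).
g'(t) = 0.64·211·t^-0.36. Setting 0.64·211·t^-0.36 = 211·t^0.64/(9.6+t) gives 0.64(9.6+t) = t, so 0.36·t = 0.64×9.6.
t* = 0.64×9.6/0.36 = 17.07 min.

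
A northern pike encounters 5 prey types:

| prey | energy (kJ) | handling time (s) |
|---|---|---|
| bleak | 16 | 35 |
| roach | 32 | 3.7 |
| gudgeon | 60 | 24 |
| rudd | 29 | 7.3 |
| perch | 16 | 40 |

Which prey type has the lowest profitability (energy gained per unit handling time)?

Profitability E/h (kJ/s): bleak = 16/35 = 0.457, roach = 32/3.7 = 8.65, gudgeon = 60/24 = 2.5, rudd = 29/7.3 = 3.97, perch = 16/40 = 0.4.
Ranked: roach > rudd > gudgeon > bleak > perch.

perch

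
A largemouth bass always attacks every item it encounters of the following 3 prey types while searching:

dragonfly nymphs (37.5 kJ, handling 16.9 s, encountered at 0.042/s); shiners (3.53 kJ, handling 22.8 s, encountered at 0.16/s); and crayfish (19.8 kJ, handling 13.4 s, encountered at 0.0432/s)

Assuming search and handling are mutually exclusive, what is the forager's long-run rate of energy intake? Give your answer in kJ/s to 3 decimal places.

R = Σλ_iE_i / (1 + Σλ_ih_i)
Numerator: 0.042×37.5 + 0.16×3.53 + 0.0432×19.8 = 2.995
Denominator: 1 + 0.042×16.9 + 0.16×22.8 + 0.0432×13.4 = 5.937
R = 2.995/5.937 = 0.5045 kJ/s

0.505 kJ/s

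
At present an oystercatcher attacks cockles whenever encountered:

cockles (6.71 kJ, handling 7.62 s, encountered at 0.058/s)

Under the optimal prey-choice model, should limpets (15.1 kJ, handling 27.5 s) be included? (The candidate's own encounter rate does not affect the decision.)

Current rate: (0.058×6.71)/(1 + 0.058×7.62) = 0.2699 kJ/s.
limpets: E/h = 15.1/27.5 = 0.5491 kJ/s.
0.5491 > 0.2699, so adding limpets raises the average — include it.

Yes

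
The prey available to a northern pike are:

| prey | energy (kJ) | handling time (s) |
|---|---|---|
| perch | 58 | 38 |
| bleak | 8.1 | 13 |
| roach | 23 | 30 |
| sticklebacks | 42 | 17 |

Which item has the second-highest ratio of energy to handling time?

In descending order of E/h:
sticklebacks: 42/17 = 2.47 kJ/s
perch: 58/38 = 1.53 kJ/s
roach: 23/30 = 0.767 kJ/s
bleak: 8.1/13 = 0.623 kJ/s

perch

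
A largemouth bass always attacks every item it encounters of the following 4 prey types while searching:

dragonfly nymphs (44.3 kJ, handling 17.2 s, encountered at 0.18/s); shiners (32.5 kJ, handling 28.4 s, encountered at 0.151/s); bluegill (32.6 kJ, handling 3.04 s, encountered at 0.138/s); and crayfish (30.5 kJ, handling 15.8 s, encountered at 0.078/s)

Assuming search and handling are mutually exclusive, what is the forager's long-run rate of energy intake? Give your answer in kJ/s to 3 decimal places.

1.969 kJ/s

R = Σλ_iE_i / (1 + Σλ_ih_i)
Numerator: 0.18×44.3 + 0.151×32.5 + 0.138×32.6 + 0.078×30.5 = 19.76
Denominator: 1 + 0.18×17.2 + 0.151×28.4 + 0.138×3.04 + 0.078×15.8 = 10.04
R = 19.76/10.04 = 1.969 kJ/s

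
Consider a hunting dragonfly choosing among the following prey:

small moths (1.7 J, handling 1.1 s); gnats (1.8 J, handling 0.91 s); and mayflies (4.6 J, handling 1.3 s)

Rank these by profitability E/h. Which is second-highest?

gnats

Profitability E/h (J/s): small moths = 1.7/1.1 = 1.55, gnats = 1.8/0.91 = 1.98, mayflies = 4.6/1.3 = 3.54.
Ranked: mayflies > gnats > small moths.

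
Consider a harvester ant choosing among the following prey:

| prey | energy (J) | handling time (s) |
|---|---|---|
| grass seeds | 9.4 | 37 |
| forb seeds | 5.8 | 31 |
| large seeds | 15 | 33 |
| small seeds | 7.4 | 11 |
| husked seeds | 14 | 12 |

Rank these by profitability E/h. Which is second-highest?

Profitability E/h (J/s): grass seeds = 9.4/37 = 0.254, forb seeds = 5.8/31 = 0.187, large seeds = 15/33 = 0.455, small seeds = 7.4/11 = 0.673, husked seeds = 14/12 = 1.17.
Ranked: husked seeds > small seeds > large seeds > grass seeds > forb seeds.

small seeds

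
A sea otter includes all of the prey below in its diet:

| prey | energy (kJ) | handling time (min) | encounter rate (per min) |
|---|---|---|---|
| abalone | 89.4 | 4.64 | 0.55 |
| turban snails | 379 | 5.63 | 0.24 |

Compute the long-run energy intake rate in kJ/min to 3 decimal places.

Energy encountered per unit search time: 0.55×89.4 + 0.24×379 = 140.1 kJ/min.
Handling time per unit search time: 0.55×4.64 + 0.24×5.63 = 3.903.
Rate = 140.1/(1 + 3.903) = 28.58 kJ/min.

28.579 kJ/min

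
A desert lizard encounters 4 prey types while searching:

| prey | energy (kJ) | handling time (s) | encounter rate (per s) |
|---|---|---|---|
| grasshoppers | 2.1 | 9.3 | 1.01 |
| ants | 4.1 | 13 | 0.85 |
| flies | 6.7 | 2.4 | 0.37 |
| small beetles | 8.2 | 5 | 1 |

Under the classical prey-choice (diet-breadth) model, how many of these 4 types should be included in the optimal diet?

E/h in descending order: flies 2.79, small beetles 1.64, ants 0.315, grasshoppers 0.226 kJ/s. The optimal diet is the largest prefix of this list for which every included type satisfies E_i/h_i > R on the types above it.
Rate on top 1: 1.313. small beetles: 1.64 > 1.313 → include.
Rate on top 2: 1.55. ants: 0.315 < 1.55 → exclude; stop.
Optimal diet: flies, small beetles — 2 of 4 types.

2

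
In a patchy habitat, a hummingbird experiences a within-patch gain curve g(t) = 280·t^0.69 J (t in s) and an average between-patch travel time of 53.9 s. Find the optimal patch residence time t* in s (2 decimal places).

119.97 s

Optimal t* satisfies g'(t*) = g(t*)/(T + t*).
g'(t) = 0.69·280·t^-0.31. Setting 0.69·280·t^-0.31 = 280·t^0.69/(53.9+t) gives 0.69(53.9+t) = t, so 0.31·t = 0.69×53.9.
t* = 0.69×53.9/0.31 = 120 s.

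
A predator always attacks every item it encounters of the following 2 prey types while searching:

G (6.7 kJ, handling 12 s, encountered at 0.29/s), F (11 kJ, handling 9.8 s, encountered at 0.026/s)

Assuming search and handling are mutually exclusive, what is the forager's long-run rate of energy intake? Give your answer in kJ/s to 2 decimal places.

0.47 kJ/s

R = (0.29×6.7 + 0.026×11) / (1 + 0.29×12 + 0.026×9.8) = 2.229/4.735 = 0.4708 kJ/s.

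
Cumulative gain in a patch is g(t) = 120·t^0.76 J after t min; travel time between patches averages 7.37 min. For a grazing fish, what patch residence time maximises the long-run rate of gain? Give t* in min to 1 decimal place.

Maximise g(t)/(T+t): set derivative to zero → g'(t)(T+t) = g(t).
g'(t) = 0.76·120·t^-0.24. Setting 0.76·120·t^-0.24 = 120·t^0.76/(7.37+t) gives 0.76(7.37+t) = t, so 0.24·t = 0.76×7.37.
t* = 0.76×7.37/0.24 = 23.34 min.

23.3 min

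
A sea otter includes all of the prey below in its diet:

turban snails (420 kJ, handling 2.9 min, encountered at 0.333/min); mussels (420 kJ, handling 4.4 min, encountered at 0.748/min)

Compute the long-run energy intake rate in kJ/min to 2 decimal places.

86.37 kJ/min

R = Σλ_iE_i / (1 + Σλ_ih_i)
Numerator: 0.333×420 + 0.748×420 = 454
Denominator: 1 + 0.333×2.9 + 0.748×4.4 = 5.257
R = 454/5.257 = 86.37 kJ/min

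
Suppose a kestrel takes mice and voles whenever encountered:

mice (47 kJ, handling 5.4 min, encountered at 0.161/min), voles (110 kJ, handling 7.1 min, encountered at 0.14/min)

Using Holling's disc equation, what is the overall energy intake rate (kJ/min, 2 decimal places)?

R = Σλ_iE_i / (1 + Σλ_ih_i)
Numerator: 0.161×47 + 0.14×110 = 22.97
Denominator: 1 + 0.161×5.4 + 0.14×7.1 = 2.863
R = 22.97/2.863 = 8.021 kJ/min

8.02 kJ/min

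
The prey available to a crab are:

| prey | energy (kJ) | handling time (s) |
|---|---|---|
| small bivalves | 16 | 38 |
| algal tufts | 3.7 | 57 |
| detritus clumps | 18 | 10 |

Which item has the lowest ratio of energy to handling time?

Profitability E/h (kJ/s): small bivalves = 16/38 = 0.421, algal tufts = 3.7/57 = 0.0649, detritus clumps = 18/10 = 1.8.
Ranked: detritus clumps > small bivalves > algal tufts.

algal tufts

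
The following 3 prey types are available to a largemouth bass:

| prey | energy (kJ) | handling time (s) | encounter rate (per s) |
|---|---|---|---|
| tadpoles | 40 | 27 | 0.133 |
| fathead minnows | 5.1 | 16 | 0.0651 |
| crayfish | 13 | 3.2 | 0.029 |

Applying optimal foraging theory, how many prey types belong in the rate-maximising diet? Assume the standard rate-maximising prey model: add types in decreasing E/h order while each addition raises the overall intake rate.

E/h in descending order: crayfish 4.06, tadpoles 1.48, fathead minnows 0.319 kJ/s. The optimal diet is the largest prefix of this list for which every included type satisfies E_i/h_i > R on the types above it.
Rate on top 1: 0.345. tadpoles: 1.48 > 0.345 → include.
Rate on top 2: 1.216. fathead minnows: 0.319 < 1.216 → exclude; stop.
Optimal diet: crayfish, tadpoles — 2 of 3 types.

2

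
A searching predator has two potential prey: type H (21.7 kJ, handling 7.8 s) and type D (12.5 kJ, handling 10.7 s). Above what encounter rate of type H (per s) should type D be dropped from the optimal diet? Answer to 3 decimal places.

The zero-one rule: include type D iff E₂/h₂ > λE₁/(1+λh₁). Equality gives the switch point.
λE₁h₂ = E₂ + λE₂h₁ ⇒ λ = E₂/(E₁h₂ − E₂h₁) = 12.5/(232.2 − 97.5) = 0.09281 per s.

0.093 per s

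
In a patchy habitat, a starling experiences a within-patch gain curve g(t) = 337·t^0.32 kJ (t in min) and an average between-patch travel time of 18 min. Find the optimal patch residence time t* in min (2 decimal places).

By the marginal value theorem, leave when the instantaneous gain rate g'(t) equals the habitat-wide average g(t)/(T + t).
g'(t) = 0.32·337·t^-0.68. Setting 0.32·337·t^-0.68 = 337·t^0.32/(18+t) gives 0.32(18+t) = t, so 0.68·t = 0.32×18.
t* = 0.32×18/0.68 = 8.471 min.

8.47 min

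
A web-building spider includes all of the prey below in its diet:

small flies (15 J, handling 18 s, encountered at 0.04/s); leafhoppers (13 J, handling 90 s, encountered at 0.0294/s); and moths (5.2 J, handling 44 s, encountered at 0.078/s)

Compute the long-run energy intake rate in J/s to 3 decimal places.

R = (0.04×15 + 0.0294×13 + 0.078×5.2) / (1 + 0.04×18 + 0.0294×90 + 0.078×44) = 1.388/7.798 = 0.178 J/s.

0.178 J/s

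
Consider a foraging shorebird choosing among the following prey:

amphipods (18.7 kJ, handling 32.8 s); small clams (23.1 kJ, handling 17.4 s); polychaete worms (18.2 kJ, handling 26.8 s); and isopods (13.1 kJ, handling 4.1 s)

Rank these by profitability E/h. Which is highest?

isopods

In descending order of E/h:
isopods: 13.1/4.1 = 3.2 kJ/s
small clams: 23.1/17.4 = 1.33 kJ/s
polychaete worms: 18.2/26.8 = 0.679 kJ/s
amphipods: 18.7/32.8 = 0.57 kJ/s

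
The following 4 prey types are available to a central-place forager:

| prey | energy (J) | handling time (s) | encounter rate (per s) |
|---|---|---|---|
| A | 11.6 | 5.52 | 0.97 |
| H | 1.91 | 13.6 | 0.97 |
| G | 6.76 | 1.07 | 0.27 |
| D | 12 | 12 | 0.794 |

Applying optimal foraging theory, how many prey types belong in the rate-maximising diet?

E/h in descending order: G 6.32, A 2.1, D 1, H 0.14 J/s. The optimal diet is the largest prefix of this list for which every included type satisfies E_i/h_i > R on the types above it.
Rate on top 1: 1.416. A: 2.1 > 1.416 → include.
Rate on top 2: 1.968. D: 1 < 1.968 → exclude; stop.
Optimal diet: G, A — 2 of 4 types.

2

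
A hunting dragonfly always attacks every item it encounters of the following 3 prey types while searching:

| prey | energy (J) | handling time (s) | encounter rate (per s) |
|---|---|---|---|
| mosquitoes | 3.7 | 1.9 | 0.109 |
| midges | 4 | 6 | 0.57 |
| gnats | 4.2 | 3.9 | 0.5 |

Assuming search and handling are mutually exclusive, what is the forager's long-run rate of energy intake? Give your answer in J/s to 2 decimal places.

0.73 J/s

R = (0.109×3.7 + 0.57×4 + 0.5×4.2) / (1 + 0.109×1.9 + 0.57×6 + 0.5×3.9) = 4.783/6.577 = 0.7273 J/s.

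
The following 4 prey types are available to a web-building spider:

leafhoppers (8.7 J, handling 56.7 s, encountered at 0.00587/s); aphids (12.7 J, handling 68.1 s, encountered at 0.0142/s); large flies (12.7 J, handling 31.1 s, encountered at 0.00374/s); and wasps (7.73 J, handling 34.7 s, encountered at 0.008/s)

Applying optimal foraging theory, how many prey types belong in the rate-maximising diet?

4

E/h in descending order: large flies 0.408, wasps 0.223, aphids 0.186, leafhoppers 0.153 J/s. The optimal diet is the largest prefix of this list for which every included type satisfies E_i/h_i > R on the types above it.
Rate on top 1: 0.04255. wasps: 0.223 > 0.04255 → include.
Rate on top 2: 0.07844. aphids: 0.186 > 0.07844 → include.
Rate on top 3: 0.1227. leafhoppers: 0.153 > 0.1227 → include.
Optimal diet: large flies, wasps, aphids, leafhoppers — 4 of 4 types.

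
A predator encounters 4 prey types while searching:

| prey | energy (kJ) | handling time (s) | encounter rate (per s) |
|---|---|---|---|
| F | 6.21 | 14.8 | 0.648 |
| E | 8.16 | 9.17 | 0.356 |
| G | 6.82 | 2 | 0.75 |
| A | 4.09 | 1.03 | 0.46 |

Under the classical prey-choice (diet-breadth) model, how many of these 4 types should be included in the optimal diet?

E/h in descending order: A 3.97, G 3.41, E 0.89, F 0.42 kJ/s. The optimal diet is the largest prefix of this list for which every included type satisfies E_i/h_i > R on the types above it.
Rate on top 1: 1.277. G: 3.41 > 1.277 → include.
Rate on top 2: 2.353. E: 0.89 < 2.353 → exclude; stop.
Optimal diet: A, G — 2 of 4 types.

2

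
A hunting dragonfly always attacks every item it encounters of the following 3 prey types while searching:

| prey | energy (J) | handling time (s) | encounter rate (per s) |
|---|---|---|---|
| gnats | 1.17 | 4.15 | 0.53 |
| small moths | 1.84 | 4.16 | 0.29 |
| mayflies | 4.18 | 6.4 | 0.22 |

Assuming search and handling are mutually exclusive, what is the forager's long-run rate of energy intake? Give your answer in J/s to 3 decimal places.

R = (0.53×1.17 + 0.29×1.84 + 0.22×4.18) / (1 + 0.53×4.15 + 0.29×4.16 + 0.22×6.4) = 2.073/5.814 = 0.3566 J/s.

0.357 J/s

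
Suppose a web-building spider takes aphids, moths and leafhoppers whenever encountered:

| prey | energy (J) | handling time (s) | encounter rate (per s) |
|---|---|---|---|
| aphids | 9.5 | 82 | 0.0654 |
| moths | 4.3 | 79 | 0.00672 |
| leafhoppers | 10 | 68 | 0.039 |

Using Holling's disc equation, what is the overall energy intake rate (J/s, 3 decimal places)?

R = (0.0654×9.5 + 0.00672×4.3 + 0.039×10) / (1 + 0.0654×82 + 0.00672×79 + 0.039×68) = 1.04/9.546 = 0.109 J/s.

0.109 J/s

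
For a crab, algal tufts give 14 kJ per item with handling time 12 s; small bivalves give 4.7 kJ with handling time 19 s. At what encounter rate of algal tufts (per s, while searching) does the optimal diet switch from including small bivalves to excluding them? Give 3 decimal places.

At the threshold, the rate on algal tufts alone equals the profitability of small bivalves: λ·14/(1 + λ·12) = 4.7/19 = 0.2474.
Rearranging, λ(14 − 0.2474×12) = 0.2474, so λ = 0.2474/11.03 = 0.02242 per s.

0.022 per s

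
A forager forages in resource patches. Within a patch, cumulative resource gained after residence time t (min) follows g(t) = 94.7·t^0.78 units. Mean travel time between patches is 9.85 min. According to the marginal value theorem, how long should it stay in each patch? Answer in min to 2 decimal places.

Optimal t* satisfies g'(t*) = g(t*)/(T + t*).
g'(t) = 0.78·94.7·t^-0.22. Setting 0.78·94.7·t^-0.22 = 94.7·t^0.78/(9.85+t) gives 0.78(9.85+t) = t, so 0.22·t = 0.78×9.85.
t* = 0.78×9.85/0.22 = 34.92 min.

34.92 min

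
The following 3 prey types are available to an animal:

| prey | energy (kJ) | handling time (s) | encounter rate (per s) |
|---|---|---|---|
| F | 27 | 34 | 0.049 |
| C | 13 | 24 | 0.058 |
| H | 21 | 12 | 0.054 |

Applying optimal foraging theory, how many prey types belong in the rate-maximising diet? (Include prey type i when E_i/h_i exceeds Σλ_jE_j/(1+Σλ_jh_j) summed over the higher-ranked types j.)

E/h in descending order: H 1.75, F 0.794, C 0.542 kJ/s. The optimal diet is the largest prefix of this list for which every included type satisfies E_i/h_i > R on the types above it.
Rate on top 1: 0.6881. F: 0.794 > 0.6881 → include.
Rate on top 2: 0.7414. C: 0.542 < 0.7414 → exclude; stop.
Optimal diet: H, F — 2 of 3 types.

2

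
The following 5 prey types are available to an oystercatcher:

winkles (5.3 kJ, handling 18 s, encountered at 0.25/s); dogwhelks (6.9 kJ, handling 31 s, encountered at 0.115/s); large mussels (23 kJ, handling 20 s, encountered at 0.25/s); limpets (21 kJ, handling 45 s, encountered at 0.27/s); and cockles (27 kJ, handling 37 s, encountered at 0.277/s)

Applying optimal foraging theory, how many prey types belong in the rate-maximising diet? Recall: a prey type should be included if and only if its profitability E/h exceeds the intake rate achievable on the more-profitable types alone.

Profitabilities (E/h, kJ/s): large mussels 1.15, cockles 0.73, limpets 0.467, winkles 0.294, dogwhelks 0.223. Add prey in this order while the next type's profitability exceeds the intake rate on those already taken.
Rate on top 1: 0.9583. cockles: 0.73 < 0.9583 → exclude; stop.
Optimal diet: large mussels — 1 of 5 types.

1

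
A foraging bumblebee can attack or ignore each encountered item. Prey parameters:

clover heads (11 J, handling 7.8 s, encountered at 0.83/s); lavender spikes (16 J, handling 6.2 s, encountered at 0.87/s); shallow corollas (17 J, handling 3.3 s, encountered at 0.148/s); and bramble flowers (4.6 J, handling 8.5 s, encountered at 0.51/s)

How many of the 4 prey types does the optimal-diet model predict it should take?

2

Profitabilities (E/h, J/s): shallow corollas 5.15, lavender spikes 2.58, clover heads 1.41, bramble flowers 0.541. Add prey in this order while the next type's profitability exceeds the intake rate on those already taken.
Rate on top 1: 1.69. lavender spikes: 2.58 > 1.69 → include.
Rate on top 2: 2.388. clover heads: 1.41 < 2.388 → exclude; stop.
Optimal diet: shallow corollas, lavender spikes — 2 of 4 types.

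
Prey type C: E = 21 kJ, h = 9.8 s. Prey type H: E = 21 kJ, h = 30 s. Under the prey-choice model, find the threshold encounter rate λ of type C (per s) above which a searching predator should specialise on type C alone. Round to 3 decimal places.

At the threshold, the rate on type C alone equals the profitability of type H: λ·21/(1 + λ·9.8) = 21/30 = 0.7.
Rearranging, λ(21 − 0.7×9.8) = 0.7, so λ = 0.7/14.14 = 0.0495 per s.

0.050 per s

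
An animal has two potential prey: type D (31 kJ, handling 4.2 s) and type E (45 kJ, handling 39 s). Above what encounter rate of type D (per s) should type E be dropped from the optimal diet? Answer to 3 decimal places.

The zero-one rule: include type E iff E₂/h₂ > λE₁/(1+λh₁). Equality gives the switch point.
λE₁h₂ = E₂ + λE₂h₁ ⇒ λ = E₂/(E₁h₂ − E₂h₁) = 45/(1209 − 189) = 0.04412 per s.

0.044 per s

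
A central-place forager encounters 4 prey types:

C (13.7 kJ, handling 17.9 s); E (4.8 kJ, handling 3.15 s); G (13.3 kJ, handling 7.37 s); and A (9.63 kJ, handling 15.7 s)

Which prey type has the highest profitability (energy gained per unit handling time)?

In descending order of E/h:
G: 13.3/7.37 = 1.8 kJ/s
E: 4.8/3.15 = 1.52 kJ/s
C: 13.7/17.9 = 0.765 kJ/s
A: 9.63/15.7 = 0.613 kJ/s

G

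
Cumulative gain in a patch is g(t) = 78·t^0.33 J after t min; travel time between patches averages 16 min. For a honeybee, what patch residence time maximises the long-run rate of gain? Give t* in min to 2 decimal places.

Optimal t* satisfies g'(t*) = g(t*)/(T + t*).
g'(t) = 0.33·78·t^-0.67. Setting 0.33·78·t^-0.67 = 78·t^0.33/(16+t) gives 0.33(16+t) = t, so 0.67·t = 0.33×16.
t* = 0.33×16/0.67 = 7.881 min.

7.88 min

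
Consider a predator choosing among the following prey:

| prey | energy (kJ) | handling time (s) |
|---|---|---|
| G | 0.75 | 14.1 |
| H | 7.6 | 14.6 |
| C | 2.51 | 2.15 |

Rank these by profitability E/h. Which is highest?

C

Profitability E/h (kJ/s): G = 0.75/14.1 = 0.0532, H = 7.6/14.6 = 0.521, C = 2.51/2.15 = 1.17.
Ranked: C > H > G.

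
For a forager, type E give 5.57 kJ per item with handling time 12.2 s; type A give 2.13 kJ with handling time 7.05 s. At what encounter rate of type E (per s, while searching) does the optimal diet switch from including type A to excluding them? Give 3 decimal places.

Drop type A once their profitability E₂/h₂ falls below the rate achievable on type E alone: E₂/h₂ = λE₁/(1 + λh₁).
Solve for λ: λE₁h₂ = E₂(1 + λh₁) → λ(E₁h₂ − E₂h₁) = E₂ → λ = E₂/(E₁h₂ − E₂h₁).
λ = 2.13/(5.57×7.05 − 2.13×12.2) = 2.13/13.28 = 0.1604 per s.

0.160 per s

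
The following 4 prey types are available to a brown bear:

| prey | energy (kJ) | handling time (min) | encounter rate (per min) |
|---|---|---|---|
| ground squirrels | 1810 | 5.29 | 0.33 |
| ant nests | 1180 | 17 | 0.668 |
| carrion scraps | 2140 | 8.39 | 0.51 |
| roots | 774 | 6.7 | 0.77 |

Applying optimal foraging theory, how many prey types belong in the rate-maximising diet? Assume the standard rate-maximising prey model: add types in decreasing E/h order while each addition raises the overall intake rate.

Rank by E/h (kJ/min): ground squirrels 342, carrion scraps 255, roots 116, ant nests 69.4. Include each in turn until the next type's E/h falls below the running intake rate.
Rate on top 1: 217.5. carrion scraps: 255 > 217.5 → include.
Rate on top 2: 240.4. roots: 116 < 240.4 → exclude; stop.
Optimal diet: ground squirrels, carrion scraps — 2 of 4 types.

2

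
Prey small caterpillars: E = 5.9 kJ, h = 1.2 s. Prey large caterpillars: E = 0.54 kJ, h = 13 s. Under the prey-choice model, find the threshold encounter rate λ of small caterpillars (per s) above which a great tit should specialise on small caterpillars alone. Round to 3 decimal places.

The zero-one rule: include large caterpillars iff E₂/h₂ > λE₁/(1+λh₁). Equality gives the switch point.
λE₁h₂ = E₂ + λE₂h₁ ⇒ λ = E₂/(E₁h₂ − E₂h₁) = 0.54/(76.7 − 0.648) = 0.0071 per s.

0.007 per s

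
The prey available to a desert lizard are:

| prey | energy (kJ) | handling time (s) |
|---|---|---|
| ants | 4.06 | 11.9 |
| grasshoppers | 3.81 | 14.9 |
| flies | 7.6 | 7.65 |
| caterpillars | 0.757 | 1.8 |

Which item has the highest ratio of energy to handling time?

flies

In descending order of E/h:
flies: 7.6/7.65 = 0.993 kJ/s
caterpillars: 0.757/1.8 = 0.421 kJ/s
ants: 4.06/11.9 = 0.341 kJ/s
grasshoppers: 3.81/14.9 = 0.256 kJ/s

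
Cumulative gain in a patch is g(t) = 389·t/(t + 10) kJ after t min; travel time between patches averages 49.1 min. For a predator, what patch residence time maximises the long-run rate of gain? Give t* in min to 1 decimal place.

Maximise g(t)/(T+t): set derivative to zero → g'(t)(T+t) = g(t).
g'(t) = 389·10/(t + 10)². Setting 389·10/(t+10)² = 389t/[(t+10)(49.1+t)] gives 10(49.1+t) = t(t+10), so t² = 10×49.1 = 491.
t* = √491 = 22.16 min.

22.2 min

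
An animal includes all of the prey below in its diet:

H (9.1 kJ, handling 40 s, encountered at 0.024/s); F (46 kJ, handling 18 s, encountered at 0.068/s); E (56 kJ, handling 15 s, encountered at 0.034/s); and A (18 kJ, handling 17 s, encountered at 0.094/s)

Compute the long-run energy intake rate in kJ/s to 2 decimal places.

1.31 kJ/s

R = Σλ_iE_i / (1 + Σλ_ih_i)
Numerator: 0.024×9.1 + 0.068×46 + 0.034×56 + 0.094×18 = 6.942
Denominator: 1 + 0.024×40 + 0.068×18 + 0.034×15 + 0.094×17 = 5.292
R = 6.942/5.292 = 1.312 kJ/s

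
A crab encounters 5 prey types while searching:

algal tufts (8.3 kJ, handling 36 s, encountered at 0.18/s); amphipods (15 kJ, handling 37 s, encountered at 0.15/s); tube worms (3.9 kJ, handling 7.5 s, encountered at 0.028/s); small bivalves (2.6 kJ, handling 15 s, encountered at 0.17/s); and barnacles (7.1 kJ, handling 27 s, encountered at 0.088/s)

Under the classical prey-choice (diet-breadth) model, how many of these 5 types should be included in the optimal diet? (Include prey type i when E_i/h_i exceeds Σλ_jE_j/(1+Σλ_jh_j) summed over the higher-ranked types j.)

Profitabilities (E/h, kJ/s): tube worms 0.52, amphipods 0.405, barnacles 0.263, algal tufts 0.231, small bivalves 0.173. Add prey in this order while the next type's profitability exceeds the intake rate on those already taken.
Rate on top 1: 0.09025. amphipods: 0.405 > 0.09025 → include.
Rate on top 2: 0.349. barnacles: 0.263 < 0.349 → exclude; stop.
Optimal diet: tube worms, amphipods — 2 of 5 types.

2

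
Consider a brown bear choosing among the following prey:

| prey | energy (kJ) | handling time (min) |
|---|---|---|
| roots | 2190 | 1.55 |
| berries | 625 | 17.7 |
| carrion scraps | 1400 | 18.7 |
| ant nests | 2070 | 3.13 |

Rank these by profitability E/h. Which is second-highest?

ant nests

In descending order of E/h:
roots: 2190/1.55 = 1.41e+03 kJ/min
ant nests: 2070/3.13 = 661 kJ/min
carrion scraps: 1400/18.7 = 74.9 kJ/min
berries: 625/17.7 = 35.3 kJ/min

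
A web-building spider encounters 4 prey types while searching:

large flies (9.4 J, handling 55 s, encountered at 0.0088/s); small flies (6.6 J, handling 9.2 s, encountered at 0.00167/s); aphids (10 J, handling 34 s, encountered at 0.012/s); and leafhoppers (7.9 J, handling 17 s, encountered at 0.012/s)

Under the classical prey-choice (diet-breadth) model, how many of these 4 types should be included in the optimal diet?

E/h in descending order: small flies 0.717, leafhoppers 0.465, aphids 0.294, large flies 0.171 J/s. The optimal diet is the largest prefix of this list for which every included type satisfies E_i/h_i > R on the types above it.
Rate on top 1: 0.01086. leafhoppers: 0.465 > 0.01086 → include.
Rate on top 2: 0.08678. aphids: 0.294 > 0.08678 → include.
Rate on top 3: 0.1388. large flies: 0.171 > 0.1388 → include.
Optimal diet: small flies, leafhoppers, aphids, large flies — 4 of 4 types.

4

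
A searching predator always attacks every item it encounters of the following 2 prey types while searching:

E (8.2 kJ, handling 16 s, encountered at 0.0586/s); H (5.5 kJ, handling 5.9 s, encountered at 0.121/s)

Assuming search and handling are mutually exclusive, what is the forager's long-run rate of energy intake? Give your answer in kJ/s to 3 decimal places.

R = Σλ_iE_i / (1 + Σλ_ih_i)
Numerator: 0.0586×8.2 + 0.121×5.5 = 1.146
Denominator: 1 + 0.0586×16 + 0.121×5.9 = 2.651
R = 1.146/2.651 = 0.4322 kJ/s

0.432 kJ/s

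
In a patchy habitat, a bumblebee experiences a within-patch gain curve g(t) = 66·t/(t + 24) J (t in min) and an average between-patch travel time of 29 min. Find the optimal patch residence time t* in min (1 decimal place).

By the marginal value theorem, leave when the instantaneous gain rate g'(t) equals the habitat-wide average g(t)/(T + t).
g'(t) = 66·24/(t + 24)². Setting 66·24/(t+24)² = 66t/[(t+24)(29+t)] gives 24(29+t) = t(t+24), so t² = 24×29 = 696.
t* = √696 = 26.38 min.

26.4 min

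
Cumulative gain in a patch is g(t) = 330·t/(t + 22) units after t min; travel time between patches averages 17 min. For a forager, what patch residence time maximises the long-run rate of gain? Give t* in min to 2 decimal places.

Maximise g(t)/(T+t): set derivative to zero → g'(t)(T+t) = g(t).
g'(t) = 330·22/(t + 22)². Setting 330·22/(t+22)² = 330t/[(t+22)(17+t)] gives 22(17+t) = t(t+22), so t² = 22×17 = 374.
t* = √374 = 19.34 min.

19.34 min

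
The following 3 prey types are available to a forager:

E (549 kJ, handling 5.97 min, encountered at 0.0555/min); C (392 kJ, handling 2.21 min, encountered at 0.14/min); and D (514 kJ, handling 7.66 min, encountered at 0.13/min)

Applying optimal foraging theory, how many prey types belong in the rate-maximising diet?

Profitabilities (E/h, kJ/min): C 177, E 92, D 67.1. Add prey in this order while the next type's profitability exceeds the intake rate on those already taken.
Rate on top 1: 41.91. E: 92 > 41.91 → include.
Rate on top 2: 52.02. D: 67.1 > 52.02 → include.
Optimal diet: C, E, D — 3 of 3 types.

3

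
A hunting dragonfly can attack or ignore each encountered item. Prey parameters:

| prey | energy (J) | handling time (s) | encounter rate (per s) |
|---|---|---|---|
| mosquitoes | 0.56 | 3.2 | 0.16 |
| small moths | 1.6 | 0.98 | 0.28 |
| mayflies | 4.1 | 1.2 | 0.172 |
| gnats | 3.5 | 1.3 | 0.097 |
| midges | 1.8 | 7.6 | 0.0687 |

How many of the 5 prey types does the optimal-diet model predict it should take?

3

Profitabilities (E/h, J/s): mayflies 3.42, gnats 2.69, small moths 1.63, midges 0.237, mosquitoes 0.175. Add prey in this order while the next type's profitability exceeds the intake rate on those already taken.
Rate on top 1: 0.5845. gnats: 2.69 > 0.5845 → include.
Rate on top 2: 0.784. small moths: 1.63 > 0.784 → include.
Rate on top 3: 0.9289. midges: 0.237 < 0.9289 → exclude; stop.
Optimal diet: mayflies, gnats, small moths — 3 of 5 types.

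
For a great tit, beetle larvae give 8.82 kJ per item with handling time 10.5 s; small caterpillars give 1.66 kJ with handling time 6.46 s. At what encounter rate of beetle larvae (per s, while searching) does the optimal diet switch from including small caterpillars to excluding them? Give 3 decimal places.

0.042 per s

At the threshold, the rate on beetle larvae alone equals the profitability of small caterpillars: λ·8.82/(1 + λ·10.5) = 1.66/6.46 = 0.257.
Rearranging, λ(8.82 − 0.257×10.5) = 0.257, so λ = 0.257/6.122 = 0.04198 per s.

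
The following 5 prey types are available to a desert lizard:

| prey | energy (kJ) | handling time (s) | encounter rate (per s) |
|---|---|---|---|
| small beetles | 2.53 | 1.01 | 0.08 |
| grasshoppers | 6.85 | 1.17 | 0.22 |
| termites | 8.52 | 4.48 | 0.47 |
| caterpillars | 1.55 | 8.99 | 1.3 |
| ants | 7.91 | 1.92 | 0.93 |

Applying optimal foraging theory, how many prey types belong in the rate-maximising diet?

2

E/h in descending order: grasshoppers 5.85, ants 4.12, small beetles 2.5, termites 1.9, caterpillars 0.172 kJ/s. The optimal diet is the largest prefix of this list for which every included type satisfies E_i/h_i > R on the types above it.
Rate on top 1: 1.199. ants: 4.12 > 1.199 → include.
Rate on top 2: 2.913. small beetles: 2.5 < 2.913 → exclude; stop.
Optimal diet: grasshoppers, ants — 2 of 5 types.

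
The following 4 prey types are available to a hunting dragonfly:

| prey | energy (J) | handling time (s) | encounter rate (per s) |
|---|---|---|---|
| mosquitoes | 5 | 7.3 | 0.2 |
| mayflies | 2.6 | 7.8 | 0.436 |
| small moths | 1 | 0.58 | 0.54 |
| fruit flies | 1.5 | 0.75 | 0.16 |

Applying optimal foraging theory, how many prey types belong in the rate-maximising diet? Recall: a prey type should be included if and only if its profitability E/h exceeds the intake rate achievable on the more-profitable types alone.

3

Rank by E/h (J/s): fruit flies 2, small moths 1.72, mosquitoes 0.685, mayflies 0.333. Include each in turn until the next type's E/h falls below the running intake rate.
Rate on top 1: 0.2143. small moths: 1.72 > 0.2143 → include.
Rate on top 2: 0.5442. mosquitoes: 0.685 > 0.5442 → include.
Rate on top 3: 0.6152. mayflies: 0.333 < 0.6152 → exclude; stop.
Optimal diet: fruit flies, small moths, mosquitoes — 3 of 4 types.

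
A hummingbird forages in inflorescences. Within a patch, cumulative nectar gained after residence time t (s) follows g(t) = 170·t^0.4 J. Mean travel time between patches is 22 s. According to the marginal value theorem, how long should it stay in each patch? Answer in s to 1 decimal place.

Optimal t* satisfies g'(t*) = g(t*)/(T + t*).
g'(t) = 0.4·170·t^-0.6. Setting 0.4·170·t^-0.6 = 170·t^0.4/(22+t) gives 0.4(22+t) = t, so 0.60·t = 0.4×22.
t* = 0.4×22/0.60 = 14.67 s.

14.7 s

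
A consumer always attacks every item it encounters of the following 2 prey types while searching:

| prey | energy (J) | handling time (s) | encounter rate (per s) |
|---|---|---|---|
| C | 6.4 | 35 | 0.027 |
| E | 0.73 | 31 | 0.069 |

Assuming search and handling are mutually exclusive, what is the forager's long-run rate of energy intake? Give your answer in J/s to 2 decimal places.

R = Σλ_iE_i / (1 + Σλ_ih_i)
Numerator: 0.027×6.4 + 0.069×0.73 = 0.2232
Denominator: 1 + 0.027×35 + 0.069×31 = 4.084
R = 0.2232/4.084 = 0.05464 J/s

0.05 J/s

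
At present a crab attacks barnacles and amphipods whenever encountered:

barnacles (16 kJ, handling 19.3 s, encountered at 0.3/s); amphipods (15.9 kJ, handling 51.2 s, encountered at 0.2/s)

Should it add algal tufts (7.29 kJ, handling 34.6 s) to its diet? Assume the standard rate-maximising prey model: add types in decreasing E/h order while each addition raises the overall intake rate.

Current rate: (0.3×16 + 0.2×15.9)/(1 + 0.3×19.3 + 0.2×51.2) = 0.4686 kJ/s.
algal tufts: E/h = 7.29/34.6 = 0.2107 kJ/s.
0.2107 < 0.4686, so adding algal tufts would lower the average — exclude it.

No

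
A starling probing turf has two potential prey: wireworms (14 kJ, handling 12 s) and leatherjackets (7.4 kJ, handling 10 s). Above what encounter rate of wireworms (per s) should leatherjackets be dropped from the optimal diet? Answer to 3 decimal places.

0.145 per s

The zero-one rule: include leatherjackets iff E₂/h₂ > λE₁/(1+λh₁). Equality gives the switch point.
λE₁h₂ = E₂ + λE₂h₁ ⇒ λ = E₂/(E₁h₂ − E₂h₁) = 7.4/(140 − 88.8) = 0.1445 per s.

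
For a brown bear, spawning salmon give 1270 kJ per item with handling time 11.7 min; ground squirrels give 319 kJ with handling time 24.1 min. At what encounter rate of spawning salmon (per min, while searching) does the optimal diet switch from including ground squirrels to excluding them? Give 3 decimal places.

0.012 per min

At the threshold, the rate on spawning salmon alone equals the profitability of ground squirrels: λ·1270/(1 + λ·11.7) = 319/24.1 = 13.24.
Rearranging, λ(1270 − 13.24×11.7) = 13.24, so λ = 13.24/1115 = 0.01187 per min.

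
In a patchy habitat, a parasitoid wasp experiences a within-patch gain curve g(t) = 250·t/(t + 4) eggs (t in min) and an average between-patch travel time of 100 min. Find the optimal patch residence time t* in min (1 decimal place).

By the marginal value theorem, leave when the instantaneous gain rate g'(t) equals the habitat-wide average g(t)/(T + t).
g'(t) = 250·4/(t + 4)². Setting 250·4/(t+4)² = 250t/[(t+4)(100+t)] gives 4(100+t) = t(t+4), so t² = 4×100 = 400.
t* = √400 = 20 min.

20.0 min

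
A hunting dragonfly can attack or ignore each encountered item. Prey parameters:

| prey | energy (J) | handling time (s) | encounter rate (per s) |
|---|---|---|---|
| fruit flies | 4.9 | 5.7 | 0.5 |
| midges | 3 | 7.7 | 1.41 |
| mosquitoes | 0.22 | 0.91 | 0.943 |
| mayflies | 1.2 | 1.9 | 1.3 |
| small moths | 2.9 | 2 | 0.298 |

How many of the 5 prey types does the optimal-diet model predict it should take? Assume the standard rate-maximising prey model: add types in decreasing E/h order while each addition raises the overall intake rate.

2

E/h in descending order: small moths 1.45, fruit flies 0.86, mayflies 0.632, midges 0.39, mosquitoes 0.242 J/s. The optimal diet is the largest prefix of this list for which every included type satisfies E_i/h_i > R on the types above it.
Rate on top 1: 0.5415. fruit flies: 0.86 > 0.5415 → include.
Rate on top 2: 0.7454. mayflies: 0.632 < 0.7454 → exclude; stop.
Optimal diet: small moths, fruit flies — 2 of 5 types.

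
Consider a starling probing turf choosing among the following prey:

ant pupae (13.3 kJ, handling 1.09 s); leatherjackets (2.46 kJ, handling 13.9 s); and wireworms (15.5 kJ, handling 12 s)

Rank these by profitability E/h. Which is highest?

ant pupae

Profitability E/h (kJ/s): ant pupae = 13.3/1.09 = 12.2, leatherjackets = 2.46/13.9 = 0.177, wireworms = 15.5/12 = 1.29.
Ranked: ant pupae > wireworms > leatherjackets.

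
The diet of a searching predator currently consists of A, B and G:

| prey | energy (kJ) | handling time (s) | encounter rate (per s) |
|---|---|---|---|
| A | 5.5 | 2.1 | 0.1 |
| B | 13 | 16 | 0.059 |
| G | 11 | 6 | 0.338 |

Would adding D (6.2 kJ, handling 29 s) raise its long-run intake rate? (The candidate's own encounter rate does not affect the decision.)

No

Current rate: (0.1×5.5 + 0.059×13 + 0.338×11)/(1 + 0.1×2.1 + 0.059×16 + 0.338×6) = 1.204 kJ/s.
Profitability of D: 6.2/29 = 0.2138 kJ/s.
Since 0.2138 < R, time spent handling D is better spent searching.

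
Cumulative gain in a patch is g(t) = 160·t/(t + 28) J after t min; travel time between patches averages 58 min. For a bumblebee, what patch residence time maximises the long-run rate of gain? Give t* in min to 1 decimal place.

Maximise g(t)/(T+t): set derivative to zero → g'(t)(T+t) = g(t).
g'(t) = 160·28/(t + 28)². Setting 160·28/(t+28)² = 160t/[(t+28)(58+t)] gives 28(58+t) = t(t+28), so t² = 28×58 = 1624.
t* = √1624 = 40.3 min.

40.3 min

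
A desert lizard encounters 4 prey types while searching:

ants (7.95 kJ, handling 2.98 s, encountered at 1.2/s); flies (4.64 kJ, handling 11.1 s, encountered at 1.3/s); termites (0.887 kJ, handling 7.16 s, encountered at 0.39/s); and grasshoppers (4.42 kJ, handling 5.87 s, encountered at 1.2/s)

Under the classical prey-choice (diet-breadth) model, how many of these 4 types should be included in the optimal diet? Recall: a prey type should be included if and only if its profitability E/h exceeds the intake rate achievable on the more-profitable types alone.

1

Rank by E/h (kJ/s): ants 2.67, grasshoppers 0.753, flies 0.418, termites 0.124. Include each in turn until the next type's E/h falls below the running intake rate.
Rate on top 1: 2.085. grasshoppers: 0.753 < 2.085 → exclude; stop.
Optimal diet: ants — 1 of 4 types.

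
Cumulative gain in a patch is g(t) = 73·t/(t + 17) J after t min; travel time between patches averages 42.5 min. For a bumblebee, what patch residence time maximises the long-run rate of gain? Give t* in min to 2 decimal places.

26.88 min

Optimal t* satisfies g'(t*) = g(t*)/(T + t*).
g'(t) = 73·17/(t + 17)². Setting 73·17/(t+17)² = 73t/[(t+17)(42.5+t)] gives 17(42.5+t) = t(t+17), so t² = 17×42.5 = 722.5.
t* = √722.5 = 26.88 min.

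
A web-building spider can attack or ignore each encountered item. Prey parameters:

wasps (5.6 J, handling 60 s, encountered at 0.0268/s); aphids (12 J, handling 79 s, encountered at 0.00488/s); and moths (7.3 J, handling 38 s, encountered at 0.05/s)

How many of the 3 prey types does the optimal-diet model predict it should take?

E/h in descending order: moths 0.192, aphids 0.152, wasps 0.0933 J/s. The optimal diet is the largest prefix of this list for which every included type satisfies E_i/h_i > R on the types above it.
Rate on top 1: 0.1259. aphids: 0.152 > 0.1259 → include.
Rate on top 2: 0.1289. wasps: 0.0933 < 0.1289 → exclude; stop.
Optimal diet: moths, aphids — 2 of 3 types.

2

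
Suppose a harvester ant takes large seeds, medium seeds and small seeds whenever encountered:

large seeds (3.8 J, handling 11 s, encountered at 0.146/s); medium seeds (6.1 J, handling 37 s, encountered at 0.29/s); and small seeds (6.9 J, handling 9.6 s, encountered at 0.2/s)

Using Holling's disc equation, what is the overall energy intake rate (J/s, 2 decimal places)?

R = (0.146×3.8 + 0.29×6.1 + 0.2×6.9) / (1 + 0.146×11 + 0.29×37 + 0.2×9.6) = 3.704/15.26 = 0.2428 J/s.

0.24 J/s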